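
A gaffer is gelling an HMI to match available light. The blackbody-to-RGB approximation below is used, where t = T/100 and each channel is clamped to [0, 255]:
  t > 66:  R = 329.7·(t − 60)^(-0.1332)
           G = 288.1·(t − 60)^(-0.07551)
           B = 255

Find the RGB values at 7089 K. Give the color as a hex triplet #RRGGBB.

t = 7089/100 = 70.89; the t > 66 branch applies.
R = 329.7·(70.89 − 60)^(-0.1332) = 329.7·10.89^(-0.1332) = 329.7·0.72756 = 239.876.
G = 288.1·(70.89 − 60)^(-0.07551) = 288.1·10.89^(-0.07551) = 288.1·0.83501 = 240.568.
B = 255 by definition for t > 66.
Rounded: (240, 241, 255).
In hex: #F0F1FF.

#F0F1FF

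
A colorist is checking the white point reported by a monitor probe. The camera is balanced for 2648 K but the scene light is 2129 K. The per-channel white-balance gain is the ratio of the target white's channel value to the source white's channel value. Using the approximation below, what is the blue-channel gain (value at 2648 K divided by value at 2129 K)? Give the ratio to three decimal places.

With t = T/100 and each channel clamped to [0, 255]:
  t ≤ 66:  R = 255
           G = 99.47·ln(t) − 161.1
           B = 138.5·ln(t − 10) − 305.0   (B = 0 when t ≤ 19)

At 2129 K (t = 21.29):
  B = 138.5·ln(21.29 − 10) − 305.0 = 138.5·ln 11.29 − 305.0 = 138.5·2.4239 − 305.0 = 30.713.
At 2648 K (t = 26.48):
  B = 138.5·ln(26.48 − 10) − 305.0 = 138.5·ln 16.48 − 305.0 = 138.5·2.8021 − 305.0 = 83.097.
Gain = 83.097 / 30.713 = 2.7057 → 2.706.

2.706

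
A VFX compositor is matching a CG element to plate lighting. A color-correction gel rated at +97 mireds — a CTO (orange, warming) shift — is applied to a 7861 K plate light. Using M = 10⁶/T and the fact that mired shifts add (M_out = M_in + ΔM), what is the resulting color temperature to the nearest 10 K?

M_in = 10⁶/7861 = 127.21 mireds.
M_out = 127.21 + (+97) = 224.21 mireds.
T_out = 10⁶/224.21 = 4460.1 K → 4460 K.

4460 K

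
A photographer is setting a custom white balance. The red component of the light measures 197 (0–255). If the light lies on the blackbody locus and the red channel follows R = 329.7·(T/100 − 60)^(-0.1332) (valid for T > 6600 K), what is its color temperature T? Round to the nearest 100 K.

10800 K

(t − 60)^(-0.1332) = 197/329.7 = 0.59751.
t − 60 = 0.59751^(1/-0.1332) = 0.59751^(-7.508) = 47.761, so t = 107.761.
T = 100·t = 10776 K → 10800 K to the nearest 100 K.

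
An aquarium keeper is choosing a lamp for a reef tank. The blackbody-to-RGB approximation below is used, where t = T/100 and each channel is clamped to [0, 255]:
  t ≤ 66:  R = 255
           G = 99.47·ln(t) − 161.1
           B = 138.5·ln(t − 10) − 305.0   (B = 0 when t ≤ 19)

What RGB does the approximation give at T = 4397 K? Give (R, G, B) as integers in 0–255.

t = 4397/100 = 43.97; the t ≤ 66 branch applies.
R = 255 by definition for t ≤ 66.
G = 99.47·ln 43.97 − 161.1 = 99.47·3.7835 − 161.1 = 215.245.
B = 138.5·ln(43.97 − 10) − 305.0 = 138.5·ln 33.97 − 305.0 = 138.5·3.5255 − 305.0 = 183.279.
Rounded: (255, 215, 183).

(255, 215, 183)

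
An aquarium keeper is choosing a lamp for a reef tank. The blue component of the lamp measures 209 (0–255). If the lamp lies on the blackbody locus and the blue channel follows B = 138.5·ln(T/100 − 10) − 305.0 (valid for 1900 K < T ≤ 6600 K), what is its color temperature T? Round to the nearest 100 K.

5100 K

ln(t − 10) = (209 + 305.0) / 138.5 = 3.7112.
t − 10 = e^3.7112 = 40.903, so t = 50.903.
T = 100·t = 5090 K → 5100 K to the nearest 100 K.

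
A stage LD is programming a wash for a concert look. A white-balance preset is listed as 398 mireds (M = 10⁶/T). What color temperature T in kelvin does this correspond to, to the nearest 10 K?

2510 K

T = 10⁶ / 398 = 2512.56 K → 2510 K.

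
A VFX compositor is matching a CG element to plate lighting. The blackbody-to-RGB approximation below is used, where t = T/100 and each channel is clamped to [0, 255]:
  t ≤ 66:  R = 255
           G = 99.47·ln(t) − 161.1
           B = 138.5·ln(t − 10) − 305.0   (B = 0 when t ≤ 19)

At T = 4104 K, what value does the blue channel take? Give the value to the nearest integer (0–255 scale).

t = 4104/100 = 41.04; the t ≤ 66 branch applies.
B = 138.5·ln(41.04 − 10) − 305.0 = 138.5·ln 31.04 − 305.0 = 138.5·3.4353 − 305.0 = 170.786.
Rounded: 171.

171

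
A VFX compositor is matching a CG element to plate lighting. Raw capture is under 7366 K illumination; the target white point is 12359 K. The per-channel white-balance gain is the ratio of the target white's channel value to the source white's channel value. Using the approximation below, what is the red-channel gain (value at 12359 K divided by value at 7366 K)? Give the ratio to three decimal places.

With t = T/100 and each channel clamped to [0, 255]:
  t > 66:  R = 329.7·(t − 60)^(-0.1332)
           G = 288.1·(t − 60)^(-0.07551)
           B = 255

At 7366 K (t = 73.66):
  R = 329.7·(73.66 − 60)^(-0.1332) = 329.7·13.66^(-0.1332) = 329.7·0.70592 = 232.743.
At 12359 K (t = 123.59):
  R = 329.7·(123.59 − 60)^(-0.1332) = 329.7·63.59^(-0.1332) = 329.7·0.57516 = 189.630.
Gain = 189.630 / 232.743 = 0.8148 → 0.815.

0.815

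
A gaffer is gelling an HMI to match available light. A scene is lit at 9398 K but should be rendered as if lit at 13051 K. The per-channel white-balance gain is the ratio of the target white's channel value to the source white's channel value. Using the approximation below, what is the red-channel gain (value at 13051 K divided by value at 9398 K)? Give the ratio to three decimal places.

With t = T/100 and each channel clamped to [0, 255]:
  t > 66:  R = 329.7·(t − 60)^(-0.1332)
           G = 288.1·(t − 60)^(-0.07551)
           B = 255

At 9398 K (t = 93.98):
  R = 329.7·(93.98 − 60)^(-0.1332) = 329.7·33.98^(-0.1332) = 329.7·0.62523 = 206.139.
At 13051 K (t = 130.51):
  R = 329.7·(130.51 − 60)^(-0.1332) = 329.7·70.51^(-0.1332) = 329.7·0.56730 = 187.039.
Gain = 187.039 / 206.139 = 0.9073 → 0.907.

0.907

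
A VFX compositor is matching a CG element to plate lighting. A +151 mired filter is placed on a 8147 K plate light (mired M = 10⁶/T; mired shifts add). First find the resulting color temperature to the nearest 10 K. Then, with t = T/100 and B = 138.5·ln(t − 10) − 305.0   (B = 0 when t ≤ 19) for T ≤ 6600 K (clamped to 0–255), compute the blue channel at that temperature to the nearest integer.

M_in = 10⁶/8147 = 122.74; M_out = 122.74 + (+151) = 273.74.
T_out = 10⁶/273.74 = 3653.0 K → 3650 K; t = 36.5.
B = 138.5·ln(36.5 − 10) − 305.0 = 138.5·ln 26.5 − 305.0 = 138.5·3.2771 − 305.0 = 148.885.
Rounded: 149.

149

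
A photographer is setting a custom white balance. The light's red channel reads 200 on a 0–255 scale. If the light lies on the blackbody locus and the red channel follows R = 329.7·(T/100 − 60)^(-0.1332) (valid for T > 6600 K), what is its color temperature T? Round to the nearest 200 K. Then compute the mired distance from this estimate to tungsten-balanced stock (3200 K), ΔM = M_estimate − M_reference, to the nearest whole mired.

-214 mireds

(t − 60)^(-0.1332) = 200/329.7 = 0.60661.
t − 60 = 0.60661^(1/-0.1332) = 0.60661^(-7.508) = 42.638, so t = 102.638.
T = 100·t = 10264 K → 10200 K to the nearest 200 K.
M_estimate = 10⁶/10200 = 98.04; M_reference = 10⁶/3200 = 312.50.
ΔM = 98.04 − 312.50 = -214.46 → -214 mireds.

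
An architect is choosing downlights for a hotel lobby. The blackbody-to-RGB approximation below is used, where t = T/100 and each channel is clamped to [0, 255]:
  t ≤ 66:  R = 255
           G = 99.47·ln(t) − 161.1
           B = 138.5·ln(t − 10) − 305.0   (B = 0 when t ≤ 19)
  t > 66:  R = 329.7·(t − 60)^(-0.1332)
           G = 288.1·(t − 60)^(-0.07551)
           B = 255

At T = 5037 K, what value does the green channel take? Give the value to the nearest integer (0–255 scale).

229

t = 5037/100 = 50.37; the t ≤ 66 branch applies.
G = 99.47·ln 50.37 − 161.1 = 99.47·3.9194 − 161.1 = 228.762.
Rounded: 229.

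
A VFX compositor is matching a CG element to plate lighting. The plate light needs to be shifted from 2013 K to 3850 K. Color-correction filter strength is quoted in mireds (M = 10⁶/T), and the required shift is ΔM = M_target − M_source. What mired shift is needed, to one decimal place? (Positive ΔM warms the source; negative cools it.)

M_source = 10⁶/2013 = 496.771; M_target = 10⁶/3850 = 259.740.
ΔM = 259.740 − 496.771 = -237.031 → -237.0 mireds, a cooling shift.

-237.0 mireds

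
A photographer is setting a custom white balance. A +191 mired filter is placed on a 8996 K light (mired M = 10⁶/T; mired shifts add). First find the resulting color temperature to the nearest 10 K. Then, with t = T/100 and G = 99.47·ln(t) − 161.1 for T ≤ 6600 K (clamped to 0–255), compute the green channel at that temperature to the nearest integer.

187

M_in = 10⁶/8996 = 111.16; M_out = 111.16 + (+191) = 302.16.
T_out = 10⁶/302.16 = 3309.5 K → 3310 K; t = 33.1.
G = 99.47·ln 33.1 − 161.1 = 99.47·3.4995 − 161.1 = 186.999.
Rounded: 187.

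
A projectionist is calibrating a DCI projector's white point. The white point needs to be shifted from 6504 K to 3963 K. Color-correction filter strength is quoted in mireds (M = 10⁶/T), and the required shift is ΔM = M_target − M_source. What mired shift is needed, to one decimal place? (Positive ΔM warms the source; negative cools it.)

+98.6 mireds

M_source = 10⁶/6504 = 153.752; M_target = 10⁶/3963 = 252.334.
ΔM = 252.334 − 153.752 = 98.583 → +98.6 mireds, a warming shift.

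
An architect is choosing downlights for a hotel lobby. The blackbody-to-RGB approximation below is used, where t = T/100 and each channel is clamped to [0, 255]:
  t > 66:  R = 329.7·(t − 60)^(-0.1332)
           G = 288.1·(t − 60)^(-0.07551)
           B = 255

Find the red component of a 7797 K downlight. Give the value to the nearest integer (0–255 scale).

224

t = 7797/100 = 77.97; the t > 66 branch applies.
R = 329.7·(77.97 − 60)^(-0.1332) = 329.7·17.97^(-0.1332) = 329.7·0.68060 = 224.395.
Rounded: 224.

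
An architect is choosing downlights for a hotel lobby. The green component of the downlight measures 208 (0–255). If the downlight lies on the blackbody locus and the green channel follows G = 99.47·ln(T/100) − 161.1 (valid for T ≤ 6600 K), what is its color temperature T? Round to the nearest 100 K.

4100 K

ln t = (208 + 161.1) / 99.47 = 3.7107.
t = e^3.7107 = 40.881.
T = 100·t = 4088 K → 4100 K to the nearest 100 K.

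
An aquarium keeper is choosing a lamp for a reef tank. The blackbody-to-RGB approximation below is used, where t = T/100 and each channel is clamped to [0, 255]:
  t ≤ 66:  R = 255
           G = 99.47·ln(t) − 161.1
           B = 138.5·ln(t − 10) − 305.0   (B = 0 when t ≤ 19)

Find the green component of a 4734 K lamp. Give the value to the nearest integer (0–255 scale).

t = 4734/100 = 47.34; the t ≤ 66 branch applies.
G = 99.47·ln 47.34 − 161.1 = 99.47·3.8574 − 161.1 = 222.591.
Rounded: 223.

223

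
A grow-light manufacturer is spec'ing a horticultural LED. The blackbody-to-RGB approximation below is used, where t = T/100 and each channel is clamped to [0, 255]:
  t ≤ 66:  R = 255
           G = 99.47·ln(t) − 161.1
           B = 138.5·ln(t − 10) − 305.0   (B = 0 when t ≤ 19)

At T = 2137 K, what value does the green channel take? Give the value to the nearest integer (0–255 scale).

143

t = 2137/100 = 21.37; the t ≤ 66 branch applies.
G = 99.47·ln 21.37 − 161.1 = 99.47·3.0620 − 161.1 = 143.476.
Rounded: 143.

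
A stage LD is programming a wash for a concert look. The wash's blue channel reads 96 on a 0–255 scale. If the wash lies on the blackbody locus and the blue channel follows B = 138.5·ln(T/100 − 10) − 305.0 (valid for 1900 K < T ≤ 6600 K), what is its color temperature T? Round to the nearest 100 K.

2800 K

ln(t − 10) = (96 + 305.0) / 138.5 = 2.8953.
t − 10 = e^2.8953 = 18.089, so t = 28.089.
T = 100·t = 2809 K → 2800 K to the nearest 100 K.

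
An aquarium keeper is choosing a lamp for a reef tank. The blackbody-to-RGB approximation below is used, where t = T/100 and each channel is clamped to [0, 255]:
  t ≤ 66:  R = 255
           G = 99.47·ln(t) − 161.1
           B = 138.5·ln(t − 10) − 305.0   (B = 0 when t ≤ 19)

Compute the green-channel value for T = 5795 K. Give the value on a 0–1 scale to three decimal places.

0.952

t = 5795/100 = 57.95; the t ≤ 66 branch applies.
G = 99.47·ln 57.95 − 161.1 = 99.47·4.0596 − 161.1 = 242.706.
On a 0–1 scale: 242.706/255 = 0.9518 → 0.952.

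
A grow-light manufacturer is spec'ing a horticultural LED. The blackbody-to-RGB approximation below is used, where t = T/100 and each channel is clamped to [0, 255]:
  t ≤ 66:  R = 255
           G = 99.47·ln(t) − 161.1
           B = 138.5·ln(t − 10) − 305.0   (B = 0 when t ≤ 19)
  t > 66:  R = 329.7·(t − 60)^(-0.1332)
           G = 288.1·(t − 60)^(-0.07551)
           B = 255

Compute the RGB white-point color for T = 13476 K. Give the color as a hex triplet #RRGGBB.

t = 13476/100 = 134.76; the t > 66 branch applies.
R = 329.7·(134.76 − 60)^(-0.1332) = 329.7·74.76^(-0.1332) = 329.7·0.56289 = 185.586.
G = 288.1·(134.76 − 60)^(-0.07551) = 288.1·74.76^(-0.07551) = 288.1·0.72197 = 208.000.
B = 255 by definition for t > 66.
Rounded: (186, 208, 255).
In hex: #BAD0FF.

#BAD0FF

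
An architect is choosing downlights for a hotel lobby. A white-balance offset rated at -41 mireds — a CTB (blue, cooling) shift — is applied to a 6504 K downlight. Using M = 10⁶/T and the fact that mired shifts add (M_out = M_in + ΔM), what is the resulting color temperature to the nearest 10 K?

8870 K

M_in = 10⁶/6504 = 153.75 mireds.
M_out = 153.75 + (-41) = 112.75 mireds.
T_out = 10⁶/112.75 = 8869.1 K → 8870 K.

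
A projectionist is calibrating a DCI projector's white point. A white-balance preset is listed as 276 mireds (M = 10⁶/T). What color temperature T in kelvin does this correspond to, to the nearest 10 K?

3620 K

T = 10⁶ / 276 = 3623.19 K → 3620 K.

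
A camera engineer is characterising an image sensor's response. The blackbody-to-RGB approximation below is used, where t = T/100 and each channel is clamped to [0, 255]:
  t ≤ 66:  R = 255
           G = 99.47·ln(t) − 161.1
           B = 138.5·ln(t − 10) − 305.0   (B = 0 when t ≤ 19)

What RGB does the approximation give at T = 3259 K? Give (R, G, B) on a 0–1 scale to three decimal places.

t = 3259/100 = 32.59; the t ≤ 66 branch applies.
R = 255 by definition for t ≤ 66.
G = 99.47·ln 32.59 − 161.1 = 99.47·3.4840 − 161.1 = 185.454.
B = 138.5·ln(32.59 − 10) − 305.0 = 138.5·ln 22.59 − 305.0 = 138.5·3.1175 − 305.0 = 126.775.
Dividing each by 255: (1.0000, 0.7273, 0.4972) → (1.000, 0.727, 0.497).

(1.000, 0.727, 0.497)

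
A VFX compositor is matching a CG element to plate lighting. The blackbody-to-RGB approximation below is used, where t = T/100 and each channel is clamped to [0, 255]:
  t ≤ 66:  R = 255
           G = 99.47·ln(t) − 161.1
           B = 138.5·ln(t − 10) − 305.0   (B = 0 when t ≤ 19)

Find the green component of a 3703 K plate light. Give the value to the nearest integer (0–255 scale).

198

t = 3703/100 = 37.03; the t ≤ 66 branch applies.
G = 99.47·ln 37.03 − 161.1 = 99.47·3.6117 − 161.1 = 198.159.
Rounded: 198.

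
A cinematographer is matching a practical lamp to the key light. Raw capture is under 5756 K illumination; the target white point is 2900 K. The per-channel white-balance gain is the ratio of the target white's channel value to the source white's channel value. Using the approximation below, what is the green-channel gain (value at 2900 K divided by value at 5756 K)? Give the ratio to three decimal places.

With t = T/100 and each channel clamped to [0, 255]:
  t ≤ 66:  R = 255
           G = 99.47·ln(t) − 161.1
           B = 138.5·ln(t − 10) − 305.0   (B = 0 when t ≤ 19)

At 5756 K (t = 57.56):
  G = 99.47·ln 57.56 − 161.1 = 99.47·4.0528 − 161.1 = 242.035.
At 2900 K (t = 29):
  G = 99.47·ln 29 − 161.1 = 99.47·3.3673 − 161.1 = 173.845.
Gain = 173.845 / 242.035 = 0.7183 → 0.718.

0.718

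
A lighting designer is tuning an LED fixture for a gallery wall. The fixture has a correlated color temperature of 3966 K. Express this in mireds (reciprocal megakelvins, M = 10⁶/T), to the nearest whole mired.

252 mireds

M = 10⁶ / 3966 = 252.143 → 252 mireds.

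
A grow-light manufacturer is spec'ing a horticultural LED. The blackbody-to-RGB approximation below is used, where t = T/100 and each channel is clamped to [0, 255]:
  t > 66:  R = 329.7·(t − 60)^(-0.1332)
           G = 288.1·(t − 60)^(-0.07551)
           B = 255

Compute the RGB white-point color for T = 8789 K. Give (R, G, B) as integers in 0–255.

t = 8789/100 = 87.89; the t > 66 branch applies.
R = 329.7·(87.89 − 60)^(-0.1332) = 329.7·27.89^(-0.1332) = 329.7·0.64190 = 211.634.
G = 288.1·(87.89 − 60)^(-0.07551) = 288.1·27.89^(-0.07551) = 288.1·0.77778 = 224.077.
B = 255 by definition for t > 66.
Rounded: (212, 224, 255).

(212, 224, 255)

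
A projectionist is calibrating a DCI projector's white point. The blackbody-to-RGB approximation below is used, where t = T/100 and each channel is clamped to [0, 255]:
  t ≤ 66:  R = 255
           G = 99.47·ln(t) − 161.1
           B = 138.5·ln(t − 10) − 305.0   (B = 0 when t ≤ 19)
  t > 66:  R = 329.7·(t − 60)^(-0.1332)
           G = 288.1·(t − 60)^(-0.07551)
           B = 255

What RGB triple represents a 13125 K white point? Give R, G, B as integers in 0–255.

R=187, G=209, B=255

t = 13125/100 = 131.25; the t > 66 branch applies.
R = 329.7·(131.25 − 60)^(-0.1332) = 329.7·71.25^(-0.1332) = 329.7·0.56651 = 186.779.
G = 288.1·(131.25 − 60)^(-0.07551) = 288.1·71.25^(-0.07551) = 288.1·0.72460 = 208.756.
B = 255 by definition for t > 66.
Rounded: (187, 209, 255).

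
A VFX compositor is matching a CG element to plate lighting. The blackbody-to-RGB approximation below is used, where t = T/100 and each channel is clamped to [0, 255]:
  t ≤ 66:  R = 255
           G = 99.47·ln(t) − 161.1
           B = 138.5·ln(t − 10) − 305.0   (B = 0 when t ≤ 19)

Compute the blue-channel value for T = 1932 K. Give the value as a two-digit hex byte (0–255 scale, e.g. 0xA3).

0x04

t = 1932/100 = 19.32; the t ≤ 66 branch applies.
B = 138.5·ln(19.32 − 10) − 305.0 = 138.5·ln 9.32 − 305.0 = 138.5·2.2322 − 305.0 = 4.155.
Rounded: 4; in hex, 0x04.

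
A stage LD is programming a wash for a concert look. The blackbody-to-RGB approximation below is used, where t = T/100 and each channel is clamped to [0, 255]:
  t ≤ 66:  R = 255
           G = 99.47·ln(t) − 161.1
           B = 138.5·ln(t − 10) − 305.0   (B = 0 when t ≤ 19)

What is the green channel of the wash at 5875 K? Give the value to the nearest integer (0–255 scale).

t = 5875/100 = 58.75; the t ≤ 66 branch applies.
G = 99.47·ln 58.75 − 161.1 = 99.47·4.0733 − 161.1 = 244.070.
Rounded: 244.

244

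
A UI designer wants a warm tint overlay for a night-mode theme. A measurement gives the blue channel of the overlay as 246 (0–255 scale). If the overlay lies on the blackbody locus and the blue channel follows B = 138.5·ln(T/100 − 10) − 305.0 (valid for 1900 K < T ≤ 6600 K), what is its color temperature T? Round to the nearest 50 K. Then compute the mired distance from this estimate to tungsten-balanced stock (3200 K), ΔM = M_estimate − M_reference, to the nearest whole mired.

-155 mireds

ln(t − 10) = (246 + 305.0) / 138.5 = 3.9783.
t − 10 = e^3.9783 = 53.428, so t = 63.428.
T = 100·t = 6343 K → 6350 K to the nearest 50 K.
M_estimate = 10⁶/6350 = 157.48; M_reference = 10⁶/3200 = 312.50.
ΔM = 157.48 − 312.50 = -155.02 → -155 mireds.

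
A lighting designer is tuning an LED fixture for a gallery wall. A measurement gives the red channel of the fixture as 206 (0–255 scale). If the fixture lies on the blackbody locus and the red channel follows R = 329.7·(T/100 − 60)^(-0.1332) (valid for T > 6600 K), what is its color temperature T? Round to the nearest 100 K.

9400 K

(t − 60)^(-0.1332) = 206/329.7 = 0.62481.
t − 60 = 0.62481^(1/-0.1332) = 0.62481^(-7.508) = 34.152, so t = 94.152.
T = 100·t = 9415 K → 9400 K to the nearest 100 K.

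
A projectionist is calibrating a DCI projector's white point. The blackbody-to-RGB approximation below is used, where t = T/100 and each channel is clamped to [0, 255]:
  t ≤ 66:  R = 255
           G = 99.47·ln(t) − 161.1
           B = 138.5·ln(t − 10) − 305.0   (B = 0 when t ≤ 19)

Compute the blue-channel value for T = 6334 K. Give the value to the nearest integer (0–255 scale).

t = 6334/100 = 63.34; the t ≤ 66 branch applies.
B = 138.5·ln(63.34 − 10) − 305.0 = 138.5·ln 53.34 − 305.0 = 138.5·3.9767 − 305.0 = 245.771.
Rounded: 246.

246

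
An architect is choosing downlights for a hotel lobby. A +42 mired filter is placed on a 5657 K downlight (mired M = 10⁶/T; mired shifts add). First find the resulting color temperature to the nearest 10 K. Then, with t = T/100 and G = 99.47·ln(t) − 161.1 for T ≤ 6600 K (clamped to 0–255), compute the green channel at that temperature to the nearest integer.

219

M_in = 10⁶/5657 = 176.77; M_out = 176.77 + (+42) = 218.77.
T_out = 10⁶/218.77 = 4571.0 K → 4570 K; t = 45.7.
G = 99.47·ln 45.7 − 161.1 = 99.47·3.8221 − 161.1 = 219.084.
Rounded: 219.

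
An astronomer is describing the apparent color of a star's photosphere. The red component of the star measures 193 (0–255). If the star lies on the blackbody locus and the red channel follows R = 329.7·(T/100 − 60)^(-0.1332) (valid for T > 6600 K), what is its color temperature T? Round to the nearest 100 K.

(t − 60)^(-0.1332) = 193/329.7 = 0.58538.
t − 60 = 0.58538^(1/-0.1332) = 0.58538^(-7.508) = 55.713, so t = 115.713.
T = 100·t = 11571 K → 11600 K to the nearest 100 K.

11600 K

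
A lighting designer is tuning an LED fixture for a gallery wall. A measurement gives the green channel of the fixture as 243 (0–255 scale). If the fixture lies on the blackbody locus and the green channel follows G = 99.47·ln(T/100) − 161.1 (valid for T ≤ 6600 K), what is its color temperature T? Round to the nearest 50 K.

5800 K

ln t = (243 + 161.1) / 99.47 = 4.0625.
t = e^4.0625 = 58.121.
T = 100·t = 5812 K → 5800 K to the nearest 50 K.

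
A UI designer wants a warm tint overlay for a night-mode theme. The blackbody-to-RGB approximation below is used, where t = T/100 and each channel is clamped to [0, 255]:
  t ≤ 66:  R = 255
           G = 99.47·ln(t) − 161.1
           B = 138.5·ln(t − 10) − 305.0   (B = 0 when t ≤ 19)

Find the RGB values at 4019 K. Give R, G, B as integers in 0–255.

R=255, G=206, B=167

t = 4019/100 = 40.19; the t ≤ 66 branch applies.
R = 255 by definition for t ≤ 66.
G = 99.47·ln 40.19 − 161.1 = 99.47·3.6936 − 161.1 = 206.304.
B = 138.5·ln(40.19 − 10) − 305.0 = 138.5·ln 30.19 − 305.0 = 138.5·3.4075 − 305.0 = 166.940.
Rounded: (255, 206, 167).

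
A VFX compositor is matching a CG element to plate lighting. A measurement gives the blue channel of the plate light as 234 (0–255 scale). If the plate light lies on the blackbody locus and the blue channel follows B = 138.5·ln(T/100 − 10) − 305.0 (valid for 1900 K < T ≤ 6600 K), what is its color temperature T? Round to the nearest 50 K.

5900 K

ln(t − 10) = (234 + 305.0) / 138.5 = 3.8917.
t − 10 = e^3.8917 = 48.994, so t = 58.994.
T = 100·t = 5899 K → 5900 K to the nearest 50 K.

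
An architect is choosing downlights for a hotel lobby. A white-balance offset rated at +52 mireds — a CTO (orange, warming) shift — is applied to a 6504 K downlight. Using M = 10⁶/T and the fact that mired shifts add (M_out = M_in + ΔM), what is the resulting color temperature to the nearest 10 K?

M_in = 10⁶/6504 = 153.75 mireds.
M_out = 153.75 + (+52) = 205.75 mireds.
T_out = 10⁶/205.75 = 4860.2 K → 4860 K.

4860 K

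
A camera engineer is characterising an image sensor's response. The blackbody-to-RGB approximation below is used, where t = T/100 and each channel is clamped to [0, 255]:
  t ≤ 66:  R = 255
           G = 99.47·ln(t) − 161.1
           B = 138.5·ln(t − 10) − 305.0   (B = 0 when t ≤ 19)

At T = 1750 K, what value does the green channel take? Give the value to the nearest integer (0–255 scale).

t = 1750/100 = 17.5; the t ≤ 66 branch applies.
G = 99.47·ln 17.5 − 161.1 = 99.47·2.8622 − 161.1 = 123.603.
Rounded: 124.

124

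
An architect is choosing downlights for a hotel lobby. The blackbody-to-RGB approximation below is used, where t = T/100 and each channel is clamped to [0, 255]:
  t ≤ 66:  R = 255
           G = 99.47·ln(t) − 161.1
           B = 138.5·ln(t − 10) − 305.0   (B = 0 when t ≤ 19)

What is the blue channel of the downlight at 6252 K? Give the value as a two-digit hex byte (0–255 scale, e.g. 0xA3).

t = 6252/100 = 62.52; the t ≤ 66 branch applies.
B = 138.5·ln(62.52 − 10) − 305.0 = 138.5·ln 52.52 − 305.0 = 138.5·3.9612 − 305.0 = 243.625.
Rounded: 244; in hex, 0xF4.

0xF4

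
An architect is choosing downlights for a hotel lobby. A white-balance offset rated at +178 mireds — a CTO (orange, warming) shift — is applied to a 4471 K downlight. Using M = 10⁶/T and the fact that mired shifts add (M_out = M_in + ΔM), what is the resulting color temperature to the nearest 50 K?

M_in = 10⁶/4471 = 223.66 mireds.
M_out = 223.66 + (+178) = 401.66 mireds.
T_out = 10⁶/401.66 = 2489.6 K → 2500 K.

2500 K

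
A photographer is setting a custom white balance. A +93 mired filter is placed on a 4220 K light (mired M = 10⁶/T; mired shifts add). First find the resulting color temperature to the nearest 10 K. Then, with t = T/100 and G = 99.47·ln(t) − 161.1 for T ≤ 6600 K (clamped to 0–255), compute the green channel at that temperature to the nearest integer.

178

M_in = 10⁶/4220 = 236.97; M_out = 236.97 + (+93) = 329.97.
T_out = 10⁶/329.97 = 3030.6 K → 3030 K; t = 30.3.
G = 99.47·ln 30.3 − 161.1 = 99.47·3.4111 − 161.1 = 178.207.
Rounded: 178.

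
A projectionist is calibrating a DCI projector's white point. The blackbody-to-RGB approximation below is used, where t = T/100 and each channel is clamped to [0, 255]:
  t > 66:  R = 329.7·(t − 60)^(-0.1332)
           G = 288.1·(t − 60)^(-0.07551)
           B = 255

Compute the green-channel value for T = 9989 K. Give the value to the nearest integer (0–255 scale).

218

t = 9989/100 = 99.89; the t > 66 branch applies.
G = 288.1·(99.89 − 60)^(-0.07551) = 288.1·39.89^(-0.07551) = 288.1·0.75704 = 218.103.
Rounded: 218.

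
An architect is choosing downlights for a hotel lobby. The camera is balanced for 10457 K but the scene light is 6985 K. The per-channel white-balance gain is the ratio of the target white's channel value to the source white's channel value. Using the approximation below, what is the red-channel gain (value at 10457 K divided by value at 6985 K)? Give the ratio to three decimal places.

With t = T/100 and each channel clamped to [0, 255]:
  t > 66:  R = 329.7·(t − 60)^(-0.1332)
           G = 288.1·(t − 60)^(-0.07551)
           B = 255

0.818

At 6985 K (t = 69.85):
  R = 329.7·(69.85 − 60)^(-0.1332) = 329.7·9.85^(-0.1332) = 329.7·0.73735 = 243.105.
At 10457 K (t = 104.57):
  R = 329.7·(104.57 − 60)^(-0.1332) = 329.7·44.57^(-0.1332) = 329.7·0.60304 = 198.823.
Gain = 198.823 / 243.105 = 0.8178 → 0.818.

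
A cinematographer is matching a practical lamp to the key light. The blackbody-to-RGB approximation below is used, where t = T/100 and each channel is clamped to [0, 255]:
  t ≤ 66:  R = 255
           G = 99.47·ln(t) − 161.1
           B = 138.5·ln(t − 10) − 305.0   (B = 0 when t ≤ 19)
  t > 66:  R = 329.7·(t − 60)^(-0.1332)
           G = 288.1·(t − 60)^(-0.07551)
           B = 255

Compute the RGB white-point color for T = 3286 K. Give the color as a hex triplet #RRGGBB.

t = 3286/100 = 32.86; the t ≤ 66 branch applies.
R = 255 by definition for t ≤ 66.
G = 99.47·ln 32.86 − 161.1 = 99.47·3.4923 − 161.1 = 186.275.
B = 138.5·ln(32.86 − 10) − 305.0 = 138.5·ln 22.86 − 305.0 = 138.5·3.1294 − 305.0 = 128.420.
Rounded: (255, 186, 128).
In hex: #FFBA80.

#FFBA80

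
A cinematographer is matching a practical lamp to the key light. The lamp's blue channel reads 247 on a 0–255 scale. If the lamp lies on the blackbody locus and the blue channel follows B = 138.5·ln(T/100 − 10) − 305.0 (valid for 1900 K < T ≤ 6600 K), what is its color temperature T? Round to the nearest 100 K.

ln(t − 10) = (247 + 305.0) / 138.5 = 3.9856.
t − 10 = e^3.9856 = 53.815, so t = 63.815.
T = 100·t = 6382 K → 6400 K to the nearest 100 K.

6400 K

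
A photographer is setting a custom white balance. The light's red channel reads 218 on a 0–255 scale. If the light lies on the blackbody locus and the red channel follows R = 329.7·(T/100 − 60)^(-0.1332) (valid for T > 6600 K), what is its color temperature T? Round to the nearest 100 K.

(t − 60)^(-0.1332) = 218/329.7 = 0.66121.
t − 60 = 0.66121^(1/-0.1332) = 0.66121^(-7.508) = 22.326, so t = 82.326.
T = 100·t = 8233 K → 8200 K to the nearest 100 K.

8200 K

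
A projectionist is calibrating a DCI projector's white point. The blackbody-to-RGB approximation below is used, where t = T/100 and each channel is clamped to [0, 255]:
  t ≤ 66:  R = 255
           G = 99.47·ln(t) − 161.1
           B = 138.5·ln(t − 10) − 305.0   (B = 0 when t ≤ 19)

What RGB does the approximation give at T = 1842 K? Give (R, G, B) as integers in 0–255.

(255, 129, 0)

t = 1842/100 = 18.42; the t ≤ 66 branch applies.
R = 255 by definition for t ≤ 66.
G = 99.47·ln 18.42 − 161.1 = 99.47·2.9134 − 161.1 = 128.700.
t = 18.42 ≤ 19, so B = 0.
Rounded: (255, 129, 0).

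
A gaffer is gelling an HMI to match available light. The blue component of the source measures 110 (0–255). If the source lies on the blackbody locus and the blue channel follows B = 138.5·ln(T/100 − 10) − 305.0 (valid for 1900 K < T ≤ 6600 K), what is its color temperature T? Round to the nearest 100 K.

3000 K

ln(t − 10) = (110 + 305.0) / 138.5 = 2.9964.
t − 10 = e^2.9964 = 20.013, so t = 30.013.
T = 100·t = 3001 K → 3000 K to the nearest 100 K.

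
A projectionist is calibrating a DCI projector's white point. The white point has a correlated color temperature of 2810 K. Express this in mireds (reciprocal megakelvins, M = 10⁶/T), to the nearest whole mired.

356 mireds

M = 10⁶ / 2810 = 355.872 → 356 mireds.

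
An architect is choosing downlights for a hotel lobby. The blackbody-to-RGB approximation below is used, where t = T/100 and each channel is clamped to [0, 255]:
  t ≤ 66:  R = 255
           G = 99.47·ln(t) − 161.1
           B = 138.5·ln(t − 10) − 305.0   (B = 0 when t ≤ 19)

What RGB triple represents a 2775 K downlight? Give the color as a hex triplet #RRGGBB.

t = 2775/100 = 27.75; the t ≤ 66 branch applies.
R = 255 by definition for t ≤ 66.
G = 99.47·ln 27.75 − 161.1 = 99.47·3.3232 − 161.1 = 169.462.
B = 138.5·ln(27.75 − 10) − 305.0 = 138.5·ln 17.75 − 305.0 = 138.5·2.8764 − 305.0 = 93.379.
Rounded: (255, 169, 93).
In hex: #FFA95D.

#FFA95D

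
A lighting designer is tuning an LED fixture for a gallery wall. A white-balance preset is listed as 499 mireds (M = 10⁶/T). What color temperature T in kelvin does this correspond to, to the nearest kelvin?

T = 10⁶ / 499 = 2004.01 K → 2004 K.

2004 K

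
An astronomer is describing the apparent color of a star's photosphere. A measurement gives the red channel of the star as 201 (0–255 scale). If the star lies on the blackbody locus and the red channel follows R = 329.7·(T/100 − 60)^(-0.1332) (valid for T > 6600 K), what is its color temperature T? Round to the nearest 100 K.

10100 K

(t − 60)^(-0.1332) = 201/329.7 = 0.60965.
t − 60 = 0.60965^(1/-0.1332) = 0.60965^(-7.508) = 41.071, so t = 101.071.
T = 100·t = 10107 K → 10100 K to the nearest 100 K.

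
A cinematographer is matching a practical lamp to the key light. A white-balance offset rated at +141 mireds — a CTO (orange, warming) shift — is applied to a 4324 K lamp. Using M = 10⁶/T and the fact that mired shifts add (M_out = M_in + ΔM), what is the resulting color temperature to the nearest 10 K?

2690 K

M_in = 10⁶/4324 = 231.27 mireds.
M_out = 231.27 + (+141) = 372.27 mireds.
T_out = 10⁶/372.27 = 2686.2 K → 2690 K.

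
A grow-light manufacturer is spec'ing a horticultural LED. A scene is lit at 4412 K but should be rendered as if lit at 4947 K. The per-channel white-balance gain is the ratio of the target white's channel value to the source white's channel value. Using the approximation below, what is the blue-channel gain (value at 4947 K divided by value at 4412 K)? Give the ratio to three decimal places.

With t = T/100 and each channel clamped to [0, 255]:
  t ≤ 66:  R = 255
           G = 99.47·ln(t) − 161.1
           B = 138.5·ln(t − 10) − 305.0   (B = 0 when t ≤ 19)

1.110

At 4412 K (t = 44.12):
  B = 138.5·ln(44.12 − 10) − 305.0 = 138.5·ln 34.12 − 305.0 = 138.5·3.5299 − 305.0 = 183.889.
At 4947 K (t = 49.47):
  B = 138.5·ln(49.47 − 10) − 305.0 = 138.5·ln 39.47 − 305.0 = 138.5·3.6755 − 305.0 = 204.062.
Gain = 204.062 / 183.889 = 1.1097 → 1.110.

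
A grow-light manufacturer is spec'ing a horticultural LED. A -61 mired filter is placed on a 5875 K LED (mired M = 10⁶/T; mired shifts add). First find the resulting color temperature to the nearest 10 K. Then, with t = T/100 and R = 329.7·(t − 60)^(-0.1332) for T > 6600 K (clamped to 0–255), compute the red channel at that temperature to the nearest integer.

208

M_in = 10⁶/5875 = 170.21; M_out = 170.21 + (-61) = 109.21.
T_out = 10⁶/109.21 = 9156.4 K → 9160 K; t = 91.6.
R = 329.7·(91.6 − 60)^(-0.1332) = 329.7·31.6^(-0.1332) = 329.7·0.63131 = 208.142.
Rounded: 208.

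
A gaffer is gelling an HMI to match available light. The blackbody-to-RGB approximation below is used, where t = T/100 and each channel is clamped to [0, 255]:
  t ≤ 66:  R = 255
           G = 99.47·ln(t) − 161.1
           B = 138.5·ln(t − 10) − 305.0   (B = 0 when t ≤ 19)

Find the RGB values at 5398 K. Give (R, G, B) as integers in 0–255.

t = 5398/100 = 53.98; the t ≤ 66 branch applies.
R = 255 by definition for t ≤ 66.
G = 99.47·ln 53.98 − 161.1 = 99.47·3.9886 − 161.1 = 235.647.
B = 138.5·ln(53.98 − 10) − 305.0 = 138.5·ln 43.98 − 305.0 = 138.5·3.7837 − 305.0 = 219.047.
Rounded: (255, 236, 219).

(255, 236, 219)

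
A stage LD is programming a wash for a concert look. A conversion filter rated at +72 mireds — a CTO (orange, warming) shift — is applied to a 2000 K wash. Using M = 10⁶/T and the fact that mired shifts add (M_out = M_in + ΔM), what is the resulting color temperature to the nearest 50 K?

1750 K

M_in = 10⁶/2000 = 500.00 mireds.
M_out = 500.00 + (+72) = 572.00 mireds.
T_out = 10⁶/572.00 = 1748.3 K → 1750 K.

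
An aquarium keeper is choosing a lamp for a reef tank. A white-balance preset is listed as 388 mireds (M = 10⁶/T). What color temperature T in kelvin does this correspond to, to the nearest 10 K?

2580 K

T = 10⁶ / 388 = 2577.32 K → 2580 K.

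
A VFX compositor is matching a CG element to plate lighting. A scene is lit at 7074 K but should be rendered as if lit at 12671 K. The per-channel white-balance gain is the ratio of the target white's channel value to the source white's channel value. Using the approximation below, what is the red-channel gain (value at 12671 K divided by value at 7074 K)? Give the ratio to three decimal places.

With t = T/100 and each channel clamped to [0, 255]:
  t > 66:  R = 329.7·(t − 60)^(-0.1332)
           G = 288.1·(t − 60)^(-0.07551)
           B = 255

At 7074 K (t = 70.74):
  R = 329.7·(70.74 − 60)^(-0.1332) = 329.7·10.74^(-0.1332) = 329.7·0.72890 = 240.320.
At 12671 K (t = 126.71):
  R = 329.7·(126.71 − 60)^(-0.1332) = 329.7·66.71^(-0.1332) = 329.7·0.57150 = 188.424.
Gain = 188.424 / 240.320 = 0.7841 → 0.784.

0.784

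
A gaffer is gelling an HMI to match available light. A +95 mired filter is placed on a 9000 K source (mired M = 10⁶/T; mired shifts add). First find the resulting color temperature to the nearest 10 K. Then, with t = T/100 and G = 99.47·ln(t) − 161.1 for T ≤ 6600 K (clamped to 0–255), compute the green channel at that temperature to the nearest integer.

225

M_in = 10⁶/9000 = 111.11; M_out = 111.11 + (+95) = 206.11.
T_out = 10⁶/206.11 = 4851.8 K → 4850 K; t = 48.5.
G = 99.47·ln 48.5 − 161.1 = 99.47·3.8816 − 161.1 = 224.999.
Rounded: 225.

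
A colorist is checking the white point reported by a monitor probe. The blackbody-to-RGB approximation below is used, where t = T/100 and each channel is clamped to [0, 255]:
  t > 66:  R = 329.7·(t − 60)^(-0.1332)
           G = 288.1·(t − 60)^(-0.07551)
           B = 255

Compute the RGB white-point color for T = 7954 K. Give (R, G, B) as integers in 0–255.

(222, 230, 255)

t = 7954/100 = 79.54; the t > 66 branch applies.
R = 329.7·(79.54 − 60)^(-0.1332) = 329.7·19.54^(-0.1332) = 329.7·0.67305 = 221.905.
G = 288.1·(79.54 − 60)^(-0.07551) = 288.1·19.54^(-0.07551) = 288.1·0.79895 = 230.179.
B = 255 by definition for t > 66.
Rounded: (222, 230, 255).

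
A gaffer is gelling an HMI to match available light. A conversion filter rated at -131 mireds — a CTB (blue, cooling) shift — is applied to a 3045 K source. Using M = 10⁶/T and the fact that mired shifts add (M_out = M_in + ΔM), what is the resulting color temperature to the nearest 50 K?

M_in = 10⁶/3045 = 328.41 mireds.
M_out = 328.41 + (-131) = 197.41 mireds.
T_out = 10⁶/197.41 = 5065.7 K → 5050 K.

5050 K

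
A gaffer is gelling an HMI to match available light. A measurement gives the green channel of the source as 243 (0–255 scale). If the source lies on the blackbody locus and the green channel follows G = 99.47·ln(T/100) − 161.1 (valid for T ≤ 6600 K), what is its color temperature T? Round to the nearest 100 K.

ln t = (243 + 161.1) / 99.47 = 4.0625.
t = e^4.0625 = 58.121.
T = 100·t = 5812 K → 5800 K to the nearest 100 K.

5800 K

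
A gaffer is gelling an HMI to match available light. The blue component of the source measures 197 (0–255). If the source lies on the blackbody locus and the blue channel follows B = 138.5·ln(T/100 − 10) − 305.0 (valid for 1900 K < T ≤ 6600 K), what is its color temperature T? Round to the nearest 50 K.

ln(t − 10) = (197 + 305.0) / 138.5 = 3.6245.
t − 10 = e^3.6245 = 37.508, so t = 47.508.
T = 100·t = 4751 K → 4750 K to the nearest 50 K.

4750 K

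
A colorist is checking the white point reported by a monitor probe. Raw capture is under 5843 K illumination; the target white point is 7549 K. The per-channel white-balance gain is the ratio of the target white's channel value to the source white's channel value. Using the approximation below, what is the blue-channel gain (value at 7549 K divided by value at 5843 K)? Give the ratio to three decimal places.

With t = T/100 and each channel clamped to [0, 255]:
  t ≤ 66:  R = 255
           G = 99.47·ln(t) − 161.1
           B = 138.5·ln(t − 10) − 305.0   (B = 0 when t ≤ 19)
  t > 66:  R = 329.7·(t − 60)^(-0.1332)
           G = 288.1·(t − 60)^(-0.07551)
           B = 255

1.097

At 5843 K (t = 58.43):
  B = 138.5·ln(58.43 − 10) − 305.0 = 138.5·ln 48.43 − 305.0 = 138.5·3.8801 − 305.0 = 232.397.
At 7549 K (t = 75.49):
  B = 255 by definition for t > 66.
Gain = 255.000 / 232.397 = 1.0973 → 1.097.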